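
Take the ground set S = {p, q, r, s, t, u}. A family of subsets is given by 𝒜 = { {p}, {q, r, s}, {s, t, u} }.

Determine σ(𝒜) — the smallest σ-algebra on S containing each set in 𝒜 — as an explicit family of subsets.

σ(𝒜) = { {}, {p}, {s}, {p, s}, {q, r}, {t, u}, {p, q, r}, {p, t, u}, {q, r, s}, {s, t, u}, {p, q, r, s}, {p, s, t, u}, {q, r, t, u}, {p, q, r, t, u}, {q, r, s, t, u}, S }

Trace:
Initial family (5 sets): { {}, {p}, {q, r, s}, {s, t, u}, S }.
Iteration 1. New:
  {p, q, r}  = ᶜ of {s, t, u}
  {p, t, u}  = ᶜ of {q, r, s}
  {p, q, r, s}  = {q, r, s} ∪ {p}
  {p, s, t, u}  = {s, t, u} ∪ {p}
  {q, r, s, t, u}  = ᶜ of {p}
  (now 10)
Iteration 2 (3 new):
  {q, r}  = ᶜ of {p, s, t, u}
  {t, u}  = ᶜ of {p, q, r, s}
  {p, q, r, t, u}  = {p, q, r} ∪ {p, t, u}
  (now 13)
Iteration 3: +2 →
  {s}  = ᶜ of {p, q, r, t, u}
  {q, r, t, u}  = {q, r} ∪ {t, u}
  (now 15)
Iteration 4: +1 →
  {p, s}  = ᶜ of {q, r, t, u}
  (now 16)
After Iteration 5 the family is unchanged; done.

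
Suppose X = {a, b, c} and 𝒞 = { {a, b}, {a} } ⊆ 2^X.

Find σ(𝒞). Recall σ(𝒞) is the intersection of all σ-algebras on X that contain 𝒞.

Begin from { {}, {a}, {a, b}, X } (that is, 𝒞 plus ∅ and X).
Round 1 (2 new):
  {c}  = ᶜ of {a, b}
  {b, c}  = ᶜ of {a}
Round 2: +1 →
  {a, c}  = {c} ∪ {a}
Round 3: 1 new —
  {b}  = ᶜ of {a, c}
Round 4: stable.

Hence σ(𝒞) has 8 members: { {}, {a}, {b}, {c}, {a, b}, {a, c}, {b, c}, X }.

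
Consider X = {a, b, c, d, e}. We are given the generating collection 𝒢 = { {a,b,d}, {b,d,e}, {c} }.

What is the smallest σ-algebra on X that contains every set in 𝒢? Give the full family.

Seed the family with 𝒢 together with ∅ and X: { ∅, {c}, {a,b,d}, {b,d,e}, X }.
Pass 1. New:
  {a,c}  = {b,d,e}ᶜ
  {c,e}  = {a,b,d}ᶜ
  {a,b,c,d}  = {c} ∪ {a,b,d}
  {a,b,d,e}  = {c}ᶜ
  {b,c,d,e}  = {c} ∪ {b,d,e}
Pass 2 (3 new):
  {a}  = {b,c,d,e}ᶜ
  {e}  = {a,b,c,d}ᶜ
  {a,c,e}  = {a,c} ∪ {c,e}
Pass 3: +2 →
  {a,e}  = {e} ∪ {a}
  {b,d}  = {a,c,e}ᶜ
Pass 4 adds 1:
  {b,c,d}  = {a,e}ᶜ
After Pass 5 the family is unchanged; done.

|σ(𝒢)| = 16.  σ(𝒢) = { ∅, {a}, {c}, {e}, {a,c}, {a,e}, {b,d}, {c,e}, {a,b,d}, {a,c,e}, {b,c,d}, {b,d,e}, {a,b,c,d}, {a,b,d,e}, {b,c,d,e}, X }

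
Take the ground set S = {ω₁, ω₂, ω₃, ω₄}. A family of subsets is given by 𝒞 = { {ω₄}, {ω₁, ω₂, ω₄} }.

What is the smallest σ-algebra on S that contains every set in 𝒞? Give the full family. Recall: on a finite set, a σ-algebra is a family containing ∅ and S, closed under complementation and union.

|σ(𝒞)| = 8.  σ(𝒞) = { ∅, {ω₃}, {ω₄}, {ω₁, ω₂}, {ω₃, ω₄}, {ω₁, ω₂, ω₃}, {ω₁, ω₂, ω₄}, S }

Trace:
Start: 𝒞 ∪ {∅, S} = { ∅, {ω₄}, {ω₁, ω₂, ω₄}, S }.
Round 1. New:
  {ω₃}  = ᶜ of {ω₁, ω₂, ω₄}
  {ω₁, ω₂, ω₃}  = ᶜ of {ω₄}
  (now 6)
Round 2. New:
  {ω₃, ω₄}  = {ω₃} ∪ {ω₄}
  (now 7)
Round 3 adds 1:
  {ω₁, ω₂}  = ᶜ of {ω₃, ω₄}
  (now 8)
After Round 4 the family is unchanged; done.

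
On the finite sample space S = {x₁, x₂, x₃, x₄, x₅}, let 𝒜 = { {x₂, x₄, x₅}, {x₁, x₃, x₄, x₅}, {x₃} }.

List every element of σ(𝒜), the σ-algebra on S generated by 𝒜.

Begin from { {}, {x₃}, {x₂, x₄, x₅}, {x₁, x₃, x₄, x₅}, S } (that is, 𝒜 plus ∅ and S).
Iteration 1. New:
  {x₂}  = complement {x₁, x₃, x₄, x₅}
  {x₁, x₃}  = complement {x₂, x₄, x₅}
  {x₁, x₂, x₄, x₅}  = complement {x₃}
  {x₂, x₃, x₄, x₅}  = {x₃} ∪ {x₂, x₄, x₅}
  (now 9)
Iteration 2 adds 3:
  {x₁}  = complement {x₂, x₃, x₄, x₅}
  {x₂, x₃}  = {x₂} ∪ {x₃}
  {x₁, x₂, x₃}  = {x₂} ∪ {x₁, x₃}
  (now 12)
Iteration 3: +3 →
  {x₁, x₂}  = {x₂} ∪ {x₁}
  {x₄, x₅}  = complement {x₁, x₂, x₃}
  {x₁, x₄, x₅}  = complement {x₂, x₃}
  (now 15)
Iteration 4. New:
  {x₃, x₄, x₅}  = complement {x₁, x₂}
  (now 16)
After Iteration 5 the family is unchanged; done.

σ(𝒜) = { {}, {x₁}, {x₂}, {x₃}, {x₁, x₂}, {x₁, x₃}, {x₂, x₃}, {x₄, x₅}, {x₁, x₂, x₃}, {x₁, x₄, x₅}, {x₂, x₄, x₅}, {x₃, x₄, x₅}, {x₁, x₂, x₄, x₅}, {x₁, x₃, x₄, x₅}, {x₂, x₃, x₄, x₅}, S }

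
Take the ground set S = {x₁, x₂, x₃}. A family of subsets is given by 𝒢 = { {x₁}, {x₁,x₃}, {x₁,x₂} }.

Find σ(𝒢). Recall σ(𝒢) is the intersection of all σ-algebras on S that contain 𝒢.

σ(𝒢) (8 sets): { {}, {x₁}, {x₂}, {x₃}, {x₁,x₂}, {x₁,x₃}, {x₂,x₃}, S }

Derivation:
Seed the family with 𝒢 together with ∅ and S: { {}, {x₁}, {x₁,x₂}, {x₁,x₃}, S }.
Pass 1. New:
  {x₂}  = S∖{x₁,x₃}
  {x₃}  = S∖{x₁,x₂}
  {x₂,x₃}  = S∖{x₁}
  [8 total]
Pass 2: no new sets; the family is a σ-algebra.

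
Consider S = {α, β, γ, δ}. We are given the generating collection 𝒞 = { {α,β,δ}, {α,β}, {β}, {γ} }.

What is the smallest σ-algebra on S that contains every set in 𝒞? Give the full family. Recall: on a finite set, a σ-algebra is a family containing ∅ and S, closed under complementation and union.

Answer: σ(𝒞) = { {}, {α}, {β}, {γ}, {δ}, {α,β}, {α,γ}, {α,δ}, {β,γ}, {β,δ}, {γ,δ}, {α,β,γ}, {α,β,δ}, {α,γ,δ}, {β,γ,δ}, S }

Derivation:
Begin from { {}, {β}, {γ}, {α,β}, {α,β,δ}, S } (that is, 𝒞 plus ∅ and S).
Iteration 1 (4 new):
  {β,γ}  = {γ} ∪ {β}
  {γ,δ}  = {α,β}ᶜ
  {α,β,γ}  = {γ} ∪ {α,β}
  {α,γ,δ}  = {β}ᶜ
  (now 10)
Iteration 2 (3 new):
  {δ}  = {α,β,γ}ᶜ
  {α,δ}  = {β,γ}ᶜ
  {β,γ,δ}  = {γ,δ} ∪ {β}
  (now 13)
Iteration 3: 2 new —
  {α}  = {β,γ,δ}ᶜ
  {β,δ}  = {δ} ∪ {β}
  (now 15)
Iteration 4: +1 →
  {α,γ}  = {β,δ}ᶜ
  (now 16)
Iteration 5: stable.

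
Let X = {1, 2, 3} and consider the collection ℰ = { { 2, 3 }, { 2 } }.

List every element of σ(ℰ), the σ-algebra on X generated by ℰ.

Answer: σ(ℰ) = { ∅, { 1 }, { 2 }, { 3 }, { 1, 2 }, { 1, 3 }, { 2, 3 }, X }

Working:
Begin from { ∅, { 2 }, { 2, 3 }, X } (that is, ℰ plus ∅ and X).
Pass 1: +2 →
  { 1 }  = { 2, 3 }ᶜ
  { 1, 3 }  = { 2 }ᶜ
  |family| = 6
Pass 2: +1 →
  { 1, 2 }  = { 2 } ∪ { 1 }
  |family| = 7
Pass 3. New:
  { 3 }  = { 1, 2 }ᶜ
  |family| = 8
Pass 4: stable.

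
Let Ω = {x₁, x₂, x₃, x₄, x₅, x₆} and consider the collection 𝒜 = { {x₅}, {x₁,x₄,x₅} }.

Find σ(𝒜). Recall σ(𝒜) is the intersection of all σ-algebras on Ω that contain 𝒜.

Begin from { ∅, {x₅}, {x₁,x₄,x₅}, Ω } (that is, 𝒜 plus ∅ and Ω).
Step 1 (2 new):
  {x₂,x₃,x₆}  = ᶜ of {x₁,x₄,x₅}
  {x₁,x₂,x₃,x₄,x₆}  = ᶜ of {x₅}
Step 2 adds 1:
  {x₂,x₃,x₅,x₆}  = {x₂,x₃,x₆} ∪ {x₅}
Step 3 (1 new):
  {x₁,x₄}  = ᶜ of {x₂,x₃,x₅,x₆}
After Step 4 the family is unchanged; done.

Therefore σ(𝒜) = { ∅, {x₅}, {x₁,x₄}, {x₁,x₄,x₅}, {x₂,x₃,x₆}, {x₂,x₃,x₅,x₆}, {x₁,x₂,x₃,x₄,x₆}, Ω } (|σ(𝒜)| = 8).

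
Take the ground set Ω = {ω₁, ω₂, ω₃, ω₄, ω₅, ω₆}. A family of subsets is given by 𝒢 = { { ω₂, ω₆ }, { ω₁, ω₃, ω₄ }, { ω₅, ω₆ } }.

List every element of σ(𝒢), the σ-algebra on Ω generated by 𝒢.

Seed the family with 𝒢 together with ∅ and Ω: { ∅, { ω₂, ω₆ }, { ω₅, ω₆ }, { ω₁, ω₃, ω₄ }, Ω }.
Iteration 1. New:
  { ω₂, ω₅, ω₆ }  = ᶜ of { ω₁, ω₃, ω₄ }
  { ω₁, ω₂, ω₃, ω₄ }  = ᶜ of { ω₅, ω₆ }
  { ω₁, ω₃, ω₄, ω₅ }  = ᶜ of { ω₂, ω₆ }
  { ω₁, ω₂, ω₃, ω₄, ω₆ }  = { ω₁, ω₃, ω₄ } ∪ { ω₂, ω₆ }
  { ω₁, ω₃, ω₄, ω₅, ω₆ }  = { ω₁, ω₃, ω₄ } ∪ { ω₅, ω₆ }
  |family| = 10
Iteration 2 (3 new):
  { ω₂ }  = ᶜ of { ω₁, ω₃, ω₄, ω₅, ω₆ }
  { ω₅ }  = ᶜ of { ω₁, ω₂, ω₃, ω₄, ω₆ }
  { ω₁, ω₂, ω₃, ω₄, ω₅ }  = { ω₁, ω₃, ω₄, ω₅ } ∪ { ω₁, ω₂, ω₃, ω₄ }
  |family| = 13
Iteration 3. New:
  { ω₆ }  = ᶜ of { ω₁, ω₂, ω₃, ω₄, ω₅ }
  { ω₂, ω₅ }  = { ω₂ } ∪ { ω₅ }
  |family| = 15
Iteration 4. New:
  { ω₁, ω₃, ω₄, ω₆ }  = ᶜ of { ω₂, ω₅ }
  |family| = 16
Iteration 5 adds nothing — fixpoint reached.

Hence σ(𝒢) has 16 members: { ∅, { ω₂ }, { ω₅ }, { ω₆ }, { ω₂, ω₅ }, { ω₂, ω₆ }, { ω₅, ω₆ }, { ω₁, ω₃, ω₄ }, { ω₂, ω₅, ω₆ }, { ω₁, ω₂, ω₃, ω₄ }, { ω₁, ω₃, ω₄, ω₅ }, { ω₁, ω₃, ω₄, ω₆ }, { ω₁, ω₂, ω₃, ω₄, ω₅ }, { ω₁, ω₂, ω₃, ω₄, ω₆ }, { ω₁, ω₃, ω₄, ω₅, ω₆ }, Ω }.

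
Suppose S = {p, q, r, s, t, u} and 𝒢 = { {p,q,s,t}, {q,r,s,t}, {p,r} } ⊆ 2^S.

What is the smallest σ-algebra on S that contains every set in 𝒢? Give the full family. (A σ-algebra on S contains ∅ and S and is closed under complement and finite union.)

σ(𝒢) (16 sets): { {}, {p}, {r}, {u}, {p,r}, {p,u}, {r,u}, {p,r,u}, {q,s,t}, {p,q,s,t}, {q,r,s,t}, {q,s,t,u}, {p,q,r,s,t}, {p,q,s,t,u}, {q,r,s,t,u}, S }

Trace:
Initial family (5 sets): { {}, {p,r}, {p,q,s,t}, {q,r,s,t}, S }.
Step 1 adds 4:
  {p,u}  = complement {q,r,s,t}
  {r,u}  = complement {p,q,s,t}
  {q,s,t,u}  = complement {p,r}
  {p,q,r,s,t}  = {p,r} ∪ {q,r,s,t}
Step 2. New:
  {u}  = complement {p,q,r,s,t}
  {p,r,u}  = {p,u} ∪ {p,r}
  {p,q,s,t,u}  = {p,u} ∪ {p,q,s,t}
  {q,r,s,t,u}  = {q,r,s,t} ∪ {q,s,t,u}
Step 3: 3 new —
  {p}  = complement {q,r,s,t,u}
  {r}  = complement {p,q,s,t,u}
  {q,s,t}  = complement {p,r,u}
After Step 4 the family is unchanged; done.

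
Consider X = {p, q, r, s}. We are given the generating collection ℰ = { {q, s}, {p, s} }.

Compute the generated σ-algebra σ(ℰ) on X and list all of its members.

|σ(ℰ)| = 16.  σ(ℰ) = { {}, {p}, {q}, {r}, {s}, {p, q}, {p, r}, {p, s}, {q, r}, {q, s}, {r, s}, {p, q, r}, {p, q, s}, {p, r, s}, {q, r, s}, X }

Derivation:
Take S₀ = ℰ ∪ {∅, X} = { {}, {p, s}, {q, s}, X }.
Iteration 1. New:
  {p, r}  = ᶜ of {q, s}
  {q, r}  = ᶜ of {p, s}
  {p, q, s}  = {q, s} ∪ {p, s}
  |family| = 7
Iteration 2: 4 new —
  {r}  = ᶜ of {p, q, s}
  {p, q, r}  = {q, r} ∪ {p, r}
  {p, r, s}  = {p, s} ∪ {p, r}
  {q, r, s}  = {q, r} ∪ {q, s}
  |family| = 11
Iteration 3: 3 new —
  {p}  = ᶜ of {q, r, s}
  {q}  = ᶜ of {p, r, s}
  {s}  = ᶜ of {p, q, r}
  |family| = 14
Iteration 4: +2 →
  {p, q}  = {q} ∪ {p}
  {r, s}  = {r} ∪ {s}
  |family| = 16
Iteration 5: stable.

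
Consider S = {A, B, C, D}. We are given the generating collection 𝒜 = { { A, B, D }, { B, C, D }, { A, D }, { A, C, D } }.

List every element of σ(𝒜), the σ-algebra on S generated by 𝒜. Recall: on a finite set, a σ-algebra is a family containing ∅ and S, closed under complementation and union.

σ(𝒜) = { {  }, { A }, { B }, { C }, { D }, { A, B }, { A, C }, { A, D }, { B, C }, { B, D }, { C, D }, { A, B, C }, { A, B, D }, { A, C, D }, { B, C, D }, S }

Working:
Start: 𝒜 ∪ {∅, S} = { {  }, { A, D }, { A, B, D }, { A, C, D }, { B, C, D }, S }.
Iteration 1. New:
  { A }  = complement { B, C, D }
  { B }  = complement { A, C, D }
  { C }  = complement { A, B, D }
  { B, C }  = complement { A, D }
Iteration 2: 3 new —
  { A, B }  = { B } ∪ { A }
  { A, C }  = { C } ∪ { A }
  { A, B, C }  = { B, C } ∪ { A }
Iteration 3: +3 →
  { D }  = complement { A, B, C }
  { B, D }  = complement { A, C }
  { C, D }  = complement { A, B }
Iteration 4: no new sets; the family is a σ-algebra.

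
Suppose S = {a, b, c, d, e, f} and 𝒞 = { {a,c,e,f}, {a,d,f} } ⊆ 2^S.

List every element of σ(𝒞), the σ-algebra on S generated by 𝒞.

Begin from { ∅, {a,d,f}, {a,c,e,f}, S } (that is, 𝒞 plus ∅ and S).
Iteration 1 (3 new):
  {b,d}  = complement {a,c,e,f}
  {b,c,e}  = complement {a,d,f}
  {a,c,d,e,f}  = {a,d,f} ∪ {a,c,e,f}
  (now 7)
Iteration 2: +4 →
  {b}  = complement {a,c,d,e,f}
  {a,b,d,f}  = {a,d,f} ∪ {b,d}
  {b,c,d,e}  = {b,c,e} ∪ {b,d}
  {a,b,c,e,f}  = {a,c,e,f} ∪ {b,c,e}
  (now 11)
Iteration 3. New:
  {d}  = complement {a,b,c,e,f}
  {a,f}  = complement {b,c,d,e}
  {c,e}  = complement {a,b,d,f}
  (now 14)
Iteration 4: +2 →
  {a,b,f}  = {a,f} ∪ {b}
  {c,d,e}  = {d} ∪ {c,e}
  (now 16)
Iteration 5: stable.

Hence σ(𝒞) has 16 members: { ∅, {b}, {d}, {a,f}, {b,d}, {c,e}, {a,b,f}, {a,d,f}, {b,c,e}, {c,d,e}, {a,b,d,f}, {a,c,e,f}, {b,c,d,e}, {a,b,c,e,f}, {a,c,d,e,f}, S }.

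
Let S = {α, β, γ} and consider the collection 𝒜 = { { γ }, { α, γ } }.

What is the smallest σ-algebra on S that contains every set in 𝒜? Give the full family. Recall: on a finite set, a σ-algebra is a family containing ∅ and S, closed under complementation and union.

Begin from { {}, { γ }, { α, γ }, S } (that is, 𝒜 plus ∅ and S).
Pass 1 (2 new):
  { β }  = ᶜ of { α, γ }
  { α, β }  = ᶜ of { γ }
  |family| = 6
Pass 2: +1 →
  { β, γ }  = { γ } ∪ { β }
  |family| = 7
Pass 3 (1 new):
  { α }  = ᶜ of { β, γ }
  |family| = 8
Pass 4: already closed under ᶜ and ∪.

|σ(𝒜)| = 8.  σ(𝒜) = { {}, { α }, { β }, { γ }, { α, β }, { α, γ }, { β, γ }, S }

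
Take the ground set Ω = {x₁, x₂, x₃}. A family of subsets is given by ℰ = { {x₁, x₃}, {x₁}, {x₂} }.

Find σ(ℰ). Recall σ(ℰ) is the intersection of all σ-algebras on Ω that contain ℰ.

Start: ℰ ∪ {∅, Ω} = { {}, {x₁}, {x₂}, {x₁, x₃}, Ω }.
Pass 1 (2 new):
  {x₁, x₂}  = {x₂} ∪ {x₁}
  {x₂, x₃}  = Ω∖{x₁}
  (now 7)
Pass 2 (1 new):
  {x₃}  = Ω∖{x₁, x₂}
  (now 8)
Pass 3: stable.

|σ(ℰ)| = 8.  σ(ℰ) = { {}, {x₁}, {x₂}, {x₃}, {x₁, x₂}, {x₁, x₃}, {x₂, x₃}, Ω }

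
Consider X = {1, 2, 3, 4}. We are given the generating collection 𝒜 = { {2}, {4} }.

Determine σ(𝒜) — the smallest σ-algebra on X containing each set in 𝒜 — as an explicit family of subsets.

σ(𝒜) (8 sets): { ∅, {2}, {4}, {1, 3}, {2, 4}, {1, 2, 3}, {1, 3, 4}, X }

Check:
Seed the family with 𝒜 together with ∅ and X: { ∅, {2}, {4}, X }.
Iteration 1: +3 →
  {2, 4}  = {2} ∪ {4}
  {1, 2, 3}  = X∖{4}
  {1, 3, 4}  = X∖{2}
  |family| = 7
Iteration 2 adds 1:
  {1, 3}  = X∖{2, 4}
  |family| = 8
Iteration 3 adds nothing — fixpoint reached.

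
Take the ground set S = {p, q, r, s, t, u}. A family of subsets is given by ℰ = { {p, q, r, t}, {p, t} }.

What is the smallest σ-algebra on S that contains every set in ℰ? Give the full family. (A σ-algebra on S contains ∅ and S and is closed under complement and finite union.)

Take S₀ = ℰ ∪ {∅, S} = { {}, {p, t}, {p, q, r, t}, S }.
Step 1 adds 2:
  {s, u}  = ᶜ of {p, q, r, t}
  {q, r, s, u}  = ᶜ of {p, t}
Step 2 adds 1:
  {p, s, t, u}  = {p, t} ∪ {s, u}
Step 3: 1 new —
  {q, r}  = ᶜ of {p, s, t, u}
After Step 4 the family is unchanged; done.

σ(ℰ) = { {}, {p, t}, {q, r}, {s, u}, {p, q, r, t}, {p, s, t, u}, {q, r, s, u}, S }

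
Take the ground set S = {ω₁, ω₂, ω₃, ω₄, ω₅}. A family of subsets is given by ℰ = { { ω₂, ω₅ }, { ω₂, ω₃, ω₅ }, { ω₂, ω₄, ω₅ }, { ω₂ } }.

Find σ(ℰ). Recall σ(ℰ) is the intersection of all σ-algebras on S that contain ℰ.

σ(ℰ) = { ∅, { ω₁ }, { ω₂ }, { ω₃ }, { ω₄ }, { ω₅ }, { ω₁, ω₂ }, { ω₁, ω₃ }, { ω₁, ω₄ }, { ω₁, ω₅ }, { ω₂, ω₃ }, { ω₂, ω₄ }, { ω₂, ω₅ }, { ω₃, ω₄ }, { ω₃, ω₅ }, { ω₄, ω₅ }, { ω₁, ω₂, ω₃ }, { ω₁, ω₂, ω₄ }, { ω₁, ω₂, ω₅ }, { ω₁, ω₃, ω₄ }, { ω₁, ω₃, ω₅ }, { ω₁, ω₄, ω₅ }, { ω₂, ω₃, ω₄ }, { ω₂, ω₃, ω₅ }, { ω₂, ω₄, ω₅ }, { ω₃, ω₄, ω₅ }, { ω₁, ω₂, ω₃, ω₄ }, { ω₁, ω₂, ω₃, ω₅ }, { ω₁, ω₂, ω₄, ω₅ }, { ω₁, ω₃, ω₄, ω₅ }, { ω₂, ω₃, ω₄, ω₅ }, S }

Trace:
Seed the family with ℰ together with ∅ and S: { ∅, { ω₂ }, { ω₂, ω₅ }, { ω₂, ω₃, ω₅ }, { ω₂, ω₄, ω₅ }, S }.
Iteration 1: 5 new —
  { ω₁, ω₃ }  = S∖{ ω₂, ω₄, ω₅ }
  { ω₁, ω₄ }  = S∖{ ω₂, ω₃, ω₅ }
  { ω₁, ω₃, ω₄ }  = S∖{ ω₂, ω₅ }
  { ω₁, ω₃, ω₄, ω₅ }  = S∖{ ω₂ }
  { ω₂, ω₃, ω₄, ω₅ }  = { ω₂, ω₃, ω₅ } ∪ { ω₂, ω₄, ω₅ }
  (now 11)
Iteration 2 adds 6:
  { ω₁ }  = S∖{ ω₂, ω₃, ω₄, ω₅ }
  { ω₁, ω₂, ω₃ }  = { ω₂ } ∪ { ω₁, ω₃ }
  { ω₁, ω₂, ω₄ }  = { ω₂ } ∪ { ω₁, ω₄ }
  { ω₁, ω₂, ω₃, ω₄ }  = { ω₂ } ∪ { ω₁, ω₃, ω₄ }
  { ω₁, ω₂, ω₃, ω₅ }  = { ω₂, ω₅ } ∪ { ω₁, ω₃ }
  { ω₁, ω₂, ω₄, ω₅ }  = { ω₂, ω₅ } ∪ { ω₁, ω₄ }
  (now 17)
Iteration 3: +7 →
  { ω₃ }  = S∖{ ω₁, ω₂, ω₄, ω₅ }
  { ω₄ }  = S∖{ ω₁, ω₂, ω₃, ω₅ }
  { ω₅ }  = S∖{ ω₁, ω₂, ω₃, ω₄ }
  { ω₁, ω₂ }  = { ω₂ } ∪ { ω₁ }
  { ω₃, ω₅ }  = S∖{ ω₁, ω₂, ω₄ }
  { ω₄, ω₅ }  = S∖{ ω₁, ω₂, ω₃ }
  { ω₁, ω₂, ω₅ }  = { ω₂, ω₅ } ∪ { ω₁ }
  (now 24)
Iteration 4 adds 7:
  { ω₁, ω₅ }  = { ω₅ } ∪ { ω₁ }
  { ω₂, ω₃ }  = { ω₂ } ∪ { ω₃ }
  { ω₂, ω₄ }  = { ω₂ } ∪ { ω₄ }
  { ω₃, ω₄ }  = S∖{ ω₁, ω₂, ω₅ }
  { ω₁, ω₃, ω₅ }  = { ω₅ } ∪ { ω₁, ω₃ }
  { ω₁, ω₄, ω₅ }  = { ω₅ } ∪ { ω₁, ω₄ }
  { ω₃, ω₄, ω₅ }  = S∖{ ω₁, ω₂ }
  (now 31)
Iteration 5 adds 1:
  { ω₂, ω₃, ω₄ }  = S∖{ ω₁, ω₅ }
  (now 32)
Iteration 6: stable.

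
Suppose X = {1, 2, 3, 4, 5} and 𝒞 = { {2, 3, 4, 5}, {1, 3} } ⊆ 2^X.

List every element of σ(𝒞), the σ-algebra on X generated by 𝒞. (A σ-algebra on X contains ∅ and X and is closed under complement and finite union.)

σ(𝒞) (8 sets): { ∅, {1}, {3}, {1, 3}, {2, 4, 5}, {1, 2, 4, 5}, {2, 3, 4, 5}, X }

Trace:
Seed the family with 𝒞 together with ∅ and X: { ∅, {1, 3}, {2, 3, 4, 5}, X }.
Round 1 adds 2:
  {1}  = complement {2, 3, 4, 5}
  {2, 4, 5}  = complement {1, 3}
  |family| = 6
Round 2: +1 →
  {1, 2, 4, 5}  = {2, 4, 5} ∪ {1}
  |family| = 7
Round 3: 1 new —
  {3}  = complement {1, 2, 4, 5}
  |family| = 8
Round 4: no new sets; the family is a σ-algebra.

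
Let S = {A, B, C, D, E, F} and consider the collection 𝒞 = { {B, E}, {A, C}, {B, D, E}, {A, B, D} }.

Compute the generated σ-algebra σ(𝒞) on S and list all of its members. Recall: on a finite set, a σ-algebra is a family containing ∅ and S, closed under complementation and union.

Answer: σ(𝒞) = { {}, {A}, {B}, {C}, {D}, {E}, {F}, {A, B}, {A, C}, {A, D}, {A, E}, {A, F}, {B, C}, {B, D}, {B, E}, {B, F}, {C, D}, {C, E}, {C, F}, {D, E}, {D, F}, {E, F}, {A, B, C}, {A, B, D}, {A, B, E}, {A, B, F}, {A, C, D}, {A, C, E}, {A, C, F}, {A, D, E}, {A, D, F}, {A, E, F}, {B, C, D}, {B, C, E}, {B, C, F}, {B, D, E}, {B, D, F}, {B, E, F}, {C, D, E}, {C, D, F}, {C, E, F}, {D, E, F}, {A, B, C, D}, {A, B, C, E}, {A, B, C, F}, {A, B, D, E}, {A, B, D, F}, {A, B, E, F}, {A, C, D, E}, {A, C, D, F}, {A, C, E, F}, {A, D, E, F}, {B, C, D, E}, {B, C, D, F}, {B, C, E, F}, {B, D, E, F}, {C, D, E, F}, {A, B, C, D, E}, {A, B, C, D, F}, {A, B, C, E, F}, {A, B, D, E, F}, {A, C, D, E, F}, {B, C, D, E, F}, S }

Trace:
Take S₀ = 𝒞 ∪ {∅, S} = { {}, {A, C}, {B, E}, {A, B, D}, {B, D, E}, S }.
Iteration 1: 8 new —
  {A, C, F}  = complement {B, D, E}
  {C, E, F}  = complement {A, B, D}
  {A, B, C, D}  = {A, C} ∪ {A, B, D}
  {A, B, C, E}  = {B, E} ∪ {A, C}
  {A, B, D, E}  = {B, E} ∪ {A, B, D}
  {A, C, D, F}  = complement {B, E}
  {B, D, E, F}  = complement {A, C}
  {A, B, C, D, E}  = {A, C} ∪ {B, D, E}
  |family| = 14
Iteration 2. New:
  {F}  = complement {A, B, C, D, E}
  {C, F}  = complement {A, B, D, E}
  {D, F}  = complement {A, B, C, E}
  {E, F}  = complement {A, B, C, D}
  {A, C, E, F}  = {A, C, F} ∪ {C, E, F}
  {B, C, E, F}  = {B, E} ∪ {C, E, F}
  {A, B, C, D, F}  = {A, C, F} ∪ {A, B, D}
  {A, B, C, E, F}  = {B, E} ∪ {A, C, F}
  {A, B, D, E, F}  = {A, B, D, E} ∪ {B, D, E, F}
  {A, C, D, E, F}  = {C, E, F} ∪ {A, C, D, F}
  {B, C, D, E, F}  = {B, D, E, F} ∪ {C, E, F}
  |family| = 25
Iteration 3: +12 →
  {A}  = complement {B, C, D, E, F}
  {B}  = complement {A, C, D, E, F}
  {C}  = complement {A, B, D, E, F}
  {D}  = complement {A, B, C, E, F}
  {E}  = complement {A, B, C, D, F}
  {A, D}  = complement {B, C, E, F}
  {B, D}  = complement {A, C, E, F}
  {B, E, F}  = {B, E} ∪ {E, F}
  {C, D, F}  = {D, F} ∪ {C, F}
  {D, E, F}  = {E, F} ∪ {D, F}
  {A, B, D, F}  = {D, F} ∪ {A, B, D}
  {C, D, E, F}  = {D, F} ∪ {C, E, F}
  |family| = 37
Iteration 4: 24 new —
  {A, B}  = complement {C, D, E, F}
  {A, E}  = {A} ∪ {E}
  {A, F}  = {A} ∪ {F}
  {B, C}  = {B} ∪ {C}
  {B, F}  = {B} ∪ {F}
  {C, D}  = {C} ∪ {D}
  {C, E}  = complement {A, B, D, F}
  {D, E}  = {E} ∪ {D}
  {A, B, C}  = complement {D, E, F}
  {A, B, E}  = complement {C, D, F}
  {A, C, D}  = complement {B, E, F}
  {A, C, E}  = {E} ∪ {A, C}
  {A, D, E}  = {E} ∪ {A, D}
  {A, D, F}  = {A} ∪ {D, F}
  {A, E, F}  = {E, F} ∪ {A}
  {B, C, D}  = {C} ∪ {B, D}
  {B, C, E}  = {B, E} ∪ {C}
  {B, C, F}  = {B} ∪ {C, F}
  {B, D, F}  = {B} ∪ {D, F}
  {A, B, C, F}  = {A, C, F} ∪ {B}
  {A, B, E, F}  = {A} ∪ {B, E, F}
  {A, D, E, F}  = {E, F} ∪ {A, D}
  {B, C, D, E}  = {C} ∪ {B, D, E}
  {B, C, D, F}  = {B} ∪ {C, D, F}
  |family| = 61
Iteration 5 (3 new):
  {A, B, F}  = {A, F} ∪ {B}
  {C, D, E}  = {C, D} ∪ {D, E}
  {A, C, D, E}  = complement {B, F}
  |family| = 64
Iteration 6: closed — nothing new.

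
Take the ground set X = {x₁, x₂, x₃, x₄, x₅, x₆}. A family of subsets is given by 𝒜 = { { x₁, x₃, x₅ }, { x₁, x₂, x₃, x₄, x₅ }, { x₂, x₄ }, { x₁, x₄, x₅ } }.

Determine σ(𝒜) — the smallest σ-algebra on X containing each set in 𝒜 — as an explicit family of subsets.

Start: 𝒜 ∪ {∅, X} = { ∅, { x₂, x₄ }, { x₁, x₃, x₅ }, { x₁, x₄, x₅ }, { x₁, x₂, x₃, x₄, x₅ }, X }.
Step 1: +6 →
  { x₆ }  = ᶜ of { x₁, x₂, x₃, x₄, x₅ }
  { x₂, x₃, x₆ }  = ᶜ of { x₁, x₄, x₅ }
  { x₂, x₄, x₆ }  = ᶜ of { x₁, x₃, x₅ }
  { x₁, x₂, x₄, x₅ }  = { x₁, x₄, x₅ } ∪ { x₂, x₄ }
  { x₁, x₃, x₄, x₅ }  = { x₁, x₄, x₅ } ∪ { x₁, x₃, x₅ }
  { x₁, x₃, x₅, x₆ }  = ᶜ of { x₂, x₄ }
  (now 12)
Step 2. New:
  { x₂, x₆ }  = ᶜ of { x₁, x₃, x₄, x₅ }
  { x₃, x₆ }  = ᶜ of { x₁, x₂, x₄, x₅ }
  { x₁, x₄, x₅, x₆ }  = { x₁, x₄, x₅ } ∪ { x₆ }
  { x₂, x₃, x₄, x₆ }  = { x₂, x₄, x₆ } ∪ { x₂, x₃, x₆ }
  { x₁, x₂, x₃, x₅, x₆ }  = { x₁, x₃, x₅, x₆ } ∪ { x₂, x₃, x₆ }
  { x₁, x₂, x₄, x₅, x₆ }  = { x₁, x₄, x₅ } ∪ { x₂, x₄, x₆ }
  { x₁, x₃, x₄, x₅, x₆ }  = { x₁, x₄, x₅ } ∪ { x₁, x₃, x₅, x₆ }
  (now 19)
Step 3: +5 →
  { x₂ }  = ᶜ of { x₁, x₃, x₄, x₅, x₆ }
  { x₃ }  = ᶜ of { x₁, x₂, x₄, x₅, x₆ }
  { x₄ }  = ᶜ of { x₁, x₂, x₃, x₅, x₆ }
  { x₁, x₅ }  = ᶜ of { x₂, x₃, x₄, x₆ }
  { x₂, x₃ }  = ᶜ of { x₁, x₄, x₅, x₆ }
  (now 24)
Step 4: 8 new —
  { x₃, x₄ }  = { x₃ } ∪ { x₄ }
  { x₄, x₆ }  = { x₆ } ∪ { x₄ }
  { x₁, x₂, x₅ }  = { x₂ } ∪ { x₁, x₅ }
  { x₁, x₅, x₆ }  = { x₆ } ∪ { x₁, x₅ }
  { x₂, x₃, x₄ }  = { x₃ } ∪ { x₂, x₄ }
  { x₃, x₄, x₆ }  = { x₃, x₆ } ∪ { x₄ }
  { x₁, x₂, x₃, x₅ }  = { x₁, x₃, x₅ } ∪ { x₂ }
  { x₁, x₂, x₅, x₆ }  = { x₂, x₆ } ∪ { x₁, x₅ }
  (now 32)
Step 5: stable.

Hence σ(𝒜) has 32 members: { ∅, { x₂ }, { x₃ }, { x₄ }, { x₆ }, { x₁, x₅ }, { x₂, x₃ }, { x₂, x₄ }, { x₂, x₆ }, { x₃, x₄ }, { x₃, x₆ }, { x₄, x₆ }, { x₁, x₂, x₅ }, { x₁, x₃, x₅ }, { x₁, x₄, x₅ }, { x₁, x₅, x₆ }, { x₂, x₃, x₄ }, { x₂, x₃, x₆ }, { x₂, x₄, x₆ }, { x₃, x₄, x₆ }, { x₁, x₂, x₃, x₅ }, { x₁, x₂, x₄, x₅ }, { x₁, x₂, x₅, x₆ }, { x₁, x₃, x₄, x₅ }, { x₁, x₃, x₅, x₆ }, { x₁, x₄, x₅, x₆ }, { x₂, x₃, x₄, x₆ }, { x₁, x₂, x₃, x₄, x₅ }, { x₁, x₂, x₃, x₅, x₆ }, { x₁, x₂, x₄, x₅, x₆ }, { x₁, x₃, x₄, x₅, x₆ }, X }.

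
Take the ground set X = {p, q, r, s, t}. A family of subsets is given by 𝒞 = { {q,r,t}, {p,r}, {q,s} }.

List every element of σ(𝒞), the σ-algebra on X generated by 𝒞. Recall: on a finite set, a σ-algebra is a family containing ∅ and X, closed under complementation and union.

σ(𝒞) (32 sets): { ∅, {p}, {q}, {r}, {s}, {t}, {p,q}, {p,r}, {p,s}, {p,t}, {q,r}, {q,s}, {q,t}, {r,s}, {r,t}, {s,t}, {p,q,r}, {p,q,s}, {p,q,t}, {p,r,s}, {p,r,t}, {p,s,t}, {q,r,s}, {q,r,t}, {q,s,t}, {r,s,t}, {p,q,r,s}, {p,q,r,t}, {p,q,s,t}, {p,r,s,t}, {q,r,s,t}, X }

Working:
Start: 𝒞 ∪ {∅, X} = { ∅, {p,r}, {q,s}, {q,r,t}, X }.
Step 1 (6 new):
  {p,s}  = {q,r,t}ᶜ
  {p,r,t}  = {q,s}ᶜ
  {q,s,t}  = {p,r}ᶜ
  {p,q,r,s}  = {p,r} ∪ {q,s}
  {p,q,r,t}  = {q,r,t} ∪ {p,r}
  {q,r,s,t}  = {q,r,t} ∪ {q,s}
  |family| = 11
Step 2: +7 →
  {p}  = {q,r,s,t}ᶜ
  {s}  = {p,q,r,t}ᶜ
  {t}  = {p,q,r,s}ᶜ
  {p,q,s}  = {p,s} ∪ {q,s}
  {p,r,s}  = {p,s} ∪ {p,r}
  {p,q,s,t}  = {p,s} ∪ {q,s,t}
  {p,r,s,t}  = {p,r,t} ∪ {p,s}
  |family| = 18
Step 3: +7 →
  {q}  = {p,r,s,t}ᶜ
  {r}  = {p,q,s,t}ᶜ
  {p,t}  = {t} ∪ {p}
  {q,t}  = {p,r,s}ᶜ
  {r,t}  = {p,q,s}ᶜ
  {s,t}  = {s} ∪ {t}
  {p,s,t}  = {p,s} ∪ {t}
  |family| = 25
Step 4: +7 →
  {p,q}  = {q} ∪ {p}
  {q,r}  = {p,s,t}ᶜ
  {r,s}  = {r} ∪ {s}
  {p,q,r}  = {s,t}ᶜ
  {p,q,t}  = {q,t} ∪ {p,t}
  {q,r,s}  = {p,t}ᶜ
  {r,s,t}  = {s,t} ∪ {r}
  |family| = 32
Step 5: no new sets; the family is a σ-algebra.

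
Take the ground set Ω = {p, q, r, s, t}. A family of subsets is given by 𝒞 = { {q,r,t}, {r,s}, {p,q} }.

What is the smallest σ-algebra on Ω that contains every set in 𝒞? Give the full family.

Seed the family with 𝒞 together with ∅ and Ω: { {}, {p,q}, {r,s}, {q,r,t}, Ω }.
Pass 1 adds 6:
  {p,s}  = ᶜ of {q,r,t}
  {p,q,t}  = ᶜ of {r,s}
  {r,s,t}  = ᶜ of {p,q}
  {p,q,r,s}  = {r,s} ∪ {p,q}
  {p,q,r,t}  = {q,r,t} ∪ {p,q}
  {q,r,s,t}  = {r,s} ∪ {q,r,t}
  — 11 sets.
Pass 2: +7 →
  {p}  = ᶜ of {q,r,s,t}
  {s}  = ᶜ of {p,q,r,t}
  {t}  = ᶜ of {p,q,r,s}
  {p,q,s}  = {p,q} ∪ {p,s}
  {p,r,s}  = {r,s} ∪ {p,s}
  {p,q,s,t}  = {p,q,t} ∪ {p,s}
  {p,r,s,t}  = {r,s,t} ∪ {p,s}
  — 18 sets.
Pass 3 adds 7:
  {q}  = ᶜ of {p,r,s,t}
  {r}  = ᶜ of {p,q,s,t}
  {p,t}  = {t} ∪ {p}
  {q,t}  = ᶜ of {p,r,s}
  {r,t}  = ᶜ of {p,q,s}
  {s,t}  = {s} ∪ {t}
  {p,s,t}  = {p,s} ∪ {t}
  — 25 sets.
Pass 4 adds 7:
  {p,r}  = {r} ∪ {p}
  {q,r}  = ᶜ of {p,s,t}
  {q,s}  = {q} ∪ {s}
  {p,q,r}  = ᶜ of {s,t}
  {p,r,t}  = {r} ∪ {p,t}
  {q,r,s}  = ᶜ of {p,t}
  {q,s,t}  = {q,t} ∪ {s,t}
  — 32 sets.
After Pass 5 the family is unchanged; done.

Hence σ(𝒞) has 32 members: { {}, {p}, {q}, {r}, {s}, {t}, {p,q}, {p,r}, {p,s}, {p,t}, {q,r}, {q,s}, {q,t}, {r,s}, {r,t}, {s,t}, {p,q,r}, {p,q,s}, {p,q,t}, {p,r,s}, {p,r,t}, {p,s,t}, {q,r,s}, {q,r,t}, {q,s,t}, {r,s,t}, {p,q,r,s}, {p,q,r,t}, {p,q,s,t}, {p,r,s,t}, {q,r,s,t}, Ω }.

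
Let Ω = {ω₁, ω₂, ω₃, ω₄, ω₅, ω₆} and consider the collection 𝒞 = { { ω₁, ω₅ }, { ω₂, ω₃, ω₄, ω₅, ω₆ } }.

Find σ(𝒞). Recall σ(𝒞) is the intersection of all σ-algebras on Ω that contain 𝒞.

Start: 𝒞 ∪ {∅, Ω} = { ∅, { ω₁, ω₅ }, { ω₂, ω₃, ω₄, ω₅, ω₆ }, Ω }.
Iteration 1. New:
  { ω₁ }  = complement { ω₂, ω₃, ω₄, ω₅, ω₆ }
  { ω₂, ω₃, ω₄, ω₆ }  = complement { ω₁, ω₅ }
  — 6 sets.
Iteration 2: 1 new —
  { ω₁, ω₂, ω₃, ω₄, ω₆ }  = { ω₂, ω₃, ω₄, ω₆ } ∪ { ω₁ }
  — 7 sets.
Iteration 3: +1 →
  { ω₅ }  = complement { ω₁, ω₂, ω₃, ω₄, ω₆ }
  — 8 sets.
Iteration 4: no new sets; the family is a σ-algebra.

|σ(𝒞)| = 8.  σ(𝒞) = { ∅, { ω₁ }, { ω₅ }, { ω₁, ω₅ }, { ω₂, ω₃, ω₄, ω₆ }, { ω₁, ω₂, ω₃, ω₄, ω₆ }, { ω₂, ω₃, ω₄, ω₅, ω₆ }, Ω }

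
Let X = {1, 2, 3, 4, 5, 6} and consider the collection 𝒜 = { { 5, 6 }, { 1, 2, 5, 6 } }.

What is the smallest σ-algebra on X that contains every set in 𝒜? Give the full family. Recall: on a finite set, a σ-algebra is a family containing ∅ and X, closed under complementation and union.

σ(𝒜) = { {}, { 1, 2 }, { 3, 4 }, { 5, 6 }, { 1, 2, 3, 4 }, { 1, 2, 5, 6 }, { 3, 4, 5, 6 }, X }

Derivation:
Begin from { {}, { 5, 6 }, { 1, 2, 5, 6 }, X } (that is, 𝒜 plus ∅ and X).
Pass 1. New:
  { 3, 4 }  = complement { 1, 2, 5, 6 }
  { 1, 2, 3, 4 }  = complement { 5, 6 }
Pass 2 adds 1:
  { 3, 4, 5, 6 }  = { 3, 4 } ∪ { 5, 6 }
Pass 3: 1 new —
  { 1, 2 }  = complement { 3, 4, 5, 6 }
Pass 4: already closed under ᶜ and ∪.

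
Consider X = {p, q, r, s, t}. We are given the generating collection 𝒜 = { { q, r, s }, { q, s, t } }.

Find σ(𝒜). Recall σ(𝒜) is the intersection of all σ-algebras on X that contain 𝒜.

Start: 𝒜 ∪ {∅, X} = { ∅, { q, r, s }, { q, s, t }, X }.
Step 1: 3 new —
  { p, r }  = complement { q, s, t }
  { p, t }  = complement { q, r, s }
  { q, r, s, t }  = { q, r, s } ∪ { q, s, t }
  |family| = 7
Step 2. New:
  { p }  = complement { q, r, s, t }
  { p, r, t }  = { p, r } ∪ { p, t }
  { p, q, r, s }  = { q, r, s } ∪ { p, r }
  { p, q, s, t }  = { p, t } ∪ { q, s, t }
  |family| = 11
Step 3: +3 →
  { r }  = complement { p, q, s, t }
  { t }  = complement { p, q, r, s }
  { q, s }  = complement { p, r, t }
  |family| = 14
Step 4: +2 →
  { r, t }  = { r } ∪ { t }
  { p, q, s }  = { q, s } ∪ { p }
  |family| = 16
Step 5: already closed under ᶜ and ∪.

σ(𝒜) = { ∅, { p }, { r }, { t }, { p, r }, { p, t }, { q, s }, { r, t }, { p, q, s }, { p, r, t }, { q, r, s }, { q, s, t }, { p, q, r, s }, { p, q, s, t }, { q, r, s, t }, X }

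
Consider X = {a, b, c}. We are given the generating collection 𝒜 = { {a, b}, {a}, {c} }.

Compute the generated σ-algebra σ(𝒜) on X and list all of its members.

Take S₀ = 𝒜 ∪ {∅, X} = { {}, {a}, {c}, {a, b}, X }.
Step 1 adds 2:
  {a, c}  = {c} ∪ {a}
  {b, c}  = X∖{a}
  (now 7)
Step 2 (1 new):
  {b}  = X∖{a, c}
  (now 8)
Step 3: no new sets; the family is a σ-algebra.

Hence σ(𝒜) has 8 members: { {}, {a}, {b}, {c}, {a, b}, {a, c}, {b, c}, X }.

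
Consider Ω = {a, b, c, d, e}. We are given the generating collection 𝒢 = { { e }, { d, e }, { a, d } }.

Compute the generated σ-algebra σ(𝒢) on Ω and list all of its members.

σ(𝒢) (16 sets): { {  }, { a }, { d }, { e }, { a, d }, { a, e }, { b, c }, { d, e }, { a, b, c }, { a, d, e }, { b, c, d }, { b, c, e }, { a, b, c, d }, { a, b, c, e }, { b, c, d, e }, Ω }

Working:
Take S₀ = 𝒢 ∪ {∅, Ω} = { {  }, { e }, { a, d }, { d, e }, Ω }.
Round 1: +4 →
  { a, b, c }  = ᶜ of { d, e }
  { a, d, e }  = { d, e } ∪ { a, d }
  { b, c, e }  = ᶜ of { a, d }
  { a, b, c, d }  = ᶜ of { e }
  |family| = 9
Round 2 (3 new):
  { b, c }  = ᶜ of { a, d, e }
  { a, b, c, e }  = { a, b, c } ∪ { e }
  { b, c, d, e }  = { d, e } ∪ { b, c, e }
  |family| = 12
Round 3: 2 new —
  { a }  = ᶜ of { b, c, d, e }
  { d }  = ᶜ of { a, b, c, e }
  |family| = 14
Round 4. New:
  { a, e }  = { e } ∪ { a }
  { b, c, d }  = { b, c } ∪ { d }
  |family| = 16
Round 5: already closed under ᶜ and ∪.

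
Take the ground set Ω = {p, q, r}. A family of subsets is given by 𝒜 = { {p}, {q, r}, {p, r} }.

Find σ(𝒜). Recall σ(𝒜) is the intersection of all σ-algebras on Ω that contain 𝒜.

σ(𝒜) (8 sets): { ∅, {p}, {q}, {r}, {p, q}, {p, r}, {q, r}, Ω }

Trace:
Seed the family with 𝒜 together with ∅ and Ω: { ∅, {p}, {p, r}, {q, r}, Ω }.
Round 1 (1 new):
  {q}  = {p, r}ᶜ
  [6 total]
Round 2: +1 →
  {p, q}  = {q} ∪ {p}
  [7 total]
Round 3 adds 1:
  {r}  = {p, q}ᶜ
  [8 total]
After Round 4 the family is unchanged; done.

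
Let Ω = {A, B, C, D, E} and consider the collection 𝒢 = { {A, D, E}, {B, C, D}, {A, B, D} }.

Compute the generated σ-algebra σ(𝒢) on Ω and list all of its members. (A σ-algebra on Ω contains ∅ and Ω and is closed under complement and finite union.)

Begin from { {}, {A, B, D}, {A, D, E}, {B, C, D}, Ω } (that is, 𝒢 plus ∅ and Ω).
Iteration 1: +5 →
  {A, E}  = ᶜ of {B, C, D}
  {B, C}  = ᶜ of {A, D, E}
  {C, E}  = ᶜ of {A, B, D}
  {A, B, C, D}  = {B, C, D} ∪ {A, B, D}
  {A, B, D, E}  = {A, D, E} ∪ {A, B, D}
  [10 total]
Iteration 2. New:
  {C}  = ᶜ of {A, B, D, E}
  {E}  = ᶜ of {A, B, C, D}
  {A, C, E}  = {A, E} ∪ {C, E}
  {B, C, E}  = {B, C} ∪ {C, E}
  {A, B, C, E}  = {B, C} ∪ {A, E}
  {A, C, D, E}  = {A, D, E} ∪ {C, E}
  {B, C, D, E}  = {B, C, D} ∪ {C, E}
  [17 total]
Iteration 3. New:
  {A}  = ᶜ of {B, C, D, E}
  {B}  = ᶜ of {A, C, D, E}
  {D}  = ᶜ of {A, B, C, E}
  {A, D}  = ᶜ of {B, C, E}
  {B, D}  = ᶜ of {A, C, E}
  [22 total]
Iteration 4 (10 new):
  {A, B}  = {B} ∪ {A}
  {A, C}  = {C} ∪ {A}
  {B, E}  = {B} ∪ {E}
  {C, D}  = {C} ∪ {D}
  {D, E}  = {E} ∪ {D}
  {A, B, C}  = {B, C} ∪ {A}
  {A, B, E}  = {B} ∪ {A, E}
  {A, C, D}  = {C} ∪ {A, D}
  {B, D, E}  = {E} ∪ {B, D}
  {C, D, E}  = {D} ∪ {C, E}
  [32 total]
Iteration 5: already closed under ᶜ and ∪.

Hence σ(𝒢) has 32 members: { {}, {A}, {B}, {C}, {D}, {E}, {A, B}, {A, C}, {A, D}, {A, E}, {B, C}, {B, D}, {B, E}, {C, D}, {C, E}, {D, E}, {A, B, C}, {A, B, D}, {A, B, E}, {A, C, D}, {A, C, E}, {A, D, E}, {B, C, D}, {B, C, E}, {B, D, E}, {C, D, E}, {A, B, C, D}, {A, B, C, E}, {A, B, D, E}, {A, C, D, E}, {B, C, D, E}, Ω }.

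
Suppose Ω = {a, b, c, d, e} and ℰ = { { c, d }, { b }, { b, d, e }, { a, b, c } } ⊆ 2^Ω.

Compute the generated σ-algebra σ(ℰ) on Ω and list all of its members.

σ(ℰ) (32 sets): { {}, { a }, { b }, { c }, { d }, { e }, { a, b }, { a, c }, { a, d }, { a, e }, { b, c }, { b, d }, { b, e }, { c, d }, { c, e }, { d, e }, { a, b, c }, { a, b, d }, { a, b, e }, { a, c, d }, { a, c, e }, { a, d, e }, { b, c, d }, { b, c, e }, { b, d, e }, { c, d, e }, { a, b, c, d }, { a, b, c, e }, { a, b, d, e }, { a, c, d, e }, { b, c, d, e }, Ω }

Trace:
Begin from { {}, { b }, { c, d }, { a, b, c }, { b, d, e }, Ω } (that is, ℰ plus ∅ and Ω).
Pass 1 (7 new):
  { a, c }  = Ω∖{ b, d, e }
  { d, e }  = Ω∖{ a, b, c }
  { a, b, e }  = Ω∖{ c, d }
  { b, c, d }  = { c, d } ∪ { b }
  { a, b, c, d }  = { c, d } ∪ { a, b, c }
  { a, c, d, e }  = Ω∖{ b }
  { b, c, d, e }  = { c, d } ∪ { b, d, e }
  |family| = 13
Pass 2 adds 7:
  { a }  = Ω∖{ b, c, d, e }
  { e }  = Ω∖{ a, b, c, d }
  { a, e }  = Ω∖{ b, c, d }
  { a, c, d }  = { c, d } ∪ { a, c }
  { c, d, e }  = { c, d } ∪ { d, e }
  { a, b, c, e }  = { a, b, c } ∪ { a, b, e }
  { a, b, d, e }  = { d, e } ∪ { a, b, e }
  |family| = 20
Pass 3: 6 new —
  { c }  = Ω∖{ a, b, d, e }
  { d }  = Ω∖{ a, b, c, e }
  { a, b }  = Ω∖{ c, d, e }
  { b, e }  = Ω∖{ a, c, d }
  { a, c, e }  = { a, c } ∪ { a, e }
  { a, d, e }  = { d, e } ∪ { a, e }
  |family| = 26
Pass 4 (6 new):
  { a, d }  = { d } ∪ { a }
  { b, c }  = Ω∖{ a, d, e }
  { b, d }  = Ω∖{ a, c, e }
  { c, e }  = { e } ∪ { c }
  { a, b, d }  = { a, b } ∪ { d }
  { b, c, e }  = { b, e } ∪ { c }
  |family| = 32
Pass 5: no new sets; the family is a σ-algebra.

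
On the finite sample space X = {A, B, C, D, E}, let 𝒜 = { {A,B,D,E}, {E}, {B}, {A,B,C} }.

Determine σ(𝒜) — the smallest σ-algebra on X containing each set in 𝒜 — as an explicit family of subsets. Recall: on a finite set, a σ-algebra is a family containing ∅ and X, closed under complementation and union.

Begin from { {}, {B}, {E}, {A,B,C}, {A,B,D,E}, X } (that is, 𝒜 plus ∅ and X).
Step 1: +6 →
  {C}  = ᶜ of {A,B,D,E}
  {B,E}  = {B} ∪ {E}
  {D,E}  = ᶜ of {A,B,C}
  {A,B,C,D}  = ᶜ of {E}
  {A,B,C,E}  = {A,B,C} ∪ {E}
  {A,C,D,E}  = ᶜ of {B}
Step 2 adds 7:
  {D}  = ᶜ of {A,B,C,E}
  {B,C}  = {B} ∪ {C}
  {C,E}  = {E} ∪ {C}
  {A,C,D}  = ᶜ of {B,E}
  {B,C,E}  = {B,E} ∪ {C}
  {B,D,E}  = {B,E} ∪ {D,E}
  {C,D,E}  = {D,E} ∪ {C}
Step 3: +9 →
  {A,B}  = ᶜ of {C,D,E}
  {A,C}  = ᶜ of {B,D,E}
  {A,D}  = ᶜ of {B,C,E}
  {B,D}  = {B} ∪ {D}
  {C,D}  = {C} ∪ {D}
  {A,B,D}  = ᶜ of {C,E}
  {A,D,E}  = ᶜ of {B,C}
  {B,C,D}  = {B,C} ∪ {D}
  {B,C,D,E}  = {B,E} ∪ {C,D,E}
Step 4: 4 new —
  {A}  = ᶜ of {B,C,D,E}
  {A,E}  = ᶜ of {B,C,D}
  {A,B,E}  = ᶜ of {C,D}
  {A,C,E}  = ᶜ of {B,D}
After Step 5 the family is unchanged; done.

σ(𝒜) = { {}, {A}, {B}, {C}, {D}, {E}, {A,B}, {A,C}, {A,D}, {A,E}, {B,C}, {B,D}, {B,E}, {C,D}, {C,E}, {D,E}, {A,B,C}, {A,B,D}, {A,B,E}, {A,C,D}, {A,C,E}, {A,D,E}, {B,C,D}, {B,C,E}, {B,D,E}, {C,D,E}, {A,B,C,D}, {A,B,C,E}, {A,B,D,E}, {A,C,D,E}, {B,C,D,E}, X }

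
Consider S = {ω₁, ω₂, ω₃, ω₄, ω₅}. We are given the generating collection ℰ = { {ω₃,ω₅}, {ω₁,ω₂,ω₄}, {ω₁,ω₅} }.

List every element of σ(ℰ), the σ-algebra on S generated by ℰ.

Seed the family with ℰ together with ∅ and S: { {}, {ω₁,ω₅}, {ω₃,ω₅}, {ω₁,ω₂,ω₄}, S }.
Pass 1 adds 3:
  {ω₁,ω₃,ω₅}  = {ω₁,ω₅} ∪ {ω₃,ω₅}
  {ω₂,ω₃,ω₄}  = ᶜ of {ω₁,ω₅}
  {ω₁,ω₂,ω₄,ω₅}  = {ω₁,ω₅} ∪ {ω₁,ω₂,ω₄}
Pass 2: 4 new —
  {ω₃}  = ᶜ of {ω₁,ω₂,ω₄,ω₅}
  {ω₂,ω₄}  = ᶜ of {ω₁,ω₃,ω₅}
  {ω₁,ω₂,ω₃,ω₄}  = {ω₂,ω₃,ω₄} ∪ {ω₁,ω₂,ω₄}
  {ω₂,ω₃,ω₄,ω₅}  = {ω₃,ω₅} ∪ {ω₂,ω₃,ω₄}
Pass 3: +2 →
  {ω₁}  = ᶜ of {ω₂,ω₃,ω₄,ω₅}
  {ω₅}  = ᶜ of {ω₁,ω₂,ω₃,ω₄}
Pass 4: 2 new —
  {ω₁,ω₃}  = {ω₃} ∪ {ω₁}
  {ω₂,ω₄,ω₅}  = {ω₂,ω₄} ∪ {ω₅}
Pass 5: stable.

Hence σ(ℰ) has 16 members: { {}, {ω₁}, {ω₃}, {ω₅}, {ω₁,ω₃}, {ω₁,ω₅}, {ω₂,ω₄}, {ω₃,ω₅}, {ω₁,ω₂,ω₄}, {ω₁,ω₃,ω₅}, {ω₂,ω₃,ω₄}, {ω₂,ω₄,ω₅}, {ω₁,ω₂,ω₃,ω₄}, {ω₁,ω₂,ω₄,ω₅}, {ω₂,ω₃,ω₄,ω₅}, S }.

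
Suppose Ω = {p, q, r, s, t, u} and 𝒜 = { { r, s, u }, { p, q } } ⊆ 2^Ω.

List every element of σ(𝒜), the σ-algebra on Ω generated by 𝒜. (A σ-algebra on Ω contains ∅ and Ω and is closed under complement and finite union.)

σ(𝒜) (8 sets): { ∅, { t }, { p, q }, { p, q, t }, { r, s, u }, { r, s, t, u }, { p, q, r, s, u }, Ω }

Check:
Start: 𝒜 ∪ {∅, Ω} = { ∅, { p, q }, { r, s, u }, Ω }.
Round 1 (3 new):
  { p, q, t }  = complement { r, s, u }
  { r, s, t, u }  = complement { p, q }
  { p, q, r, s, u }  = { p, q } ∪ { r, s, u }
  — 7 sets.
Round 2. New:
  { t }  = complement { p, q, r, s, u }
  — 8 sets.
Round 3 adds nothing — fixpoint reached.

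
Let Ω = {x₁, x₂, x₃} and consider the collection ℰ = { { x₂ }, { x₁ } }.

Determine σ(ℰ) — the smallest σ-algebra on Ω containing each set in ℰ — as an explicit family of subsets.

σ(ℰ) (8 sets): { {  }, { x₁ }, { x₂ }, { x₃ }, { x₁, x₂ }, { x₁, x₃ }, { x₂, x₃ }, Ω }

Check:
Initial family (4 sets): { {  }, { x₁ }, { x₂ }, Ω }.
Pass 1: +3 →
  { x₁, x₂ }  = { x₂ } ∪ { x₁ }
  { x₁, x₃ }  = complement { x₂ }
  { x₂, x₃ }  = complement { x₁ }
  [7 total]
Pass 2: 1 new —
  { x₃ }  = complement { x₁, x₂ }
  [8 total]
After Pass 3 the family is unchanged; done.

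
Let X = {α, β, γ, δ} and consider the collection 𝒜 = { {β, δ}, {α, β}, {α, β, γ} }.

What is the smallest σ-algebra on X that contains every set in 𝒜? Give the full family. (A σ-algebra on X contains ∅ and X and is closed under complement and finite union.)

σ(𝒜) (16 sets): { ∅, {α}, {β}, {γ}, {δ}, {α, β}, {α, γ}, {α, δ}, {β, γ}, {β, δ}, {γ, δ}, {α, β, γ}, {α, β, δ}, {α, γ, δ}, {β, γ, δ}, X }

Trace:
Take S₀ = 𝒜 ∪ {∅, X} = { ∅, {α, β}, {β, δ}, {α, β, γ}, X }.
Pass 1 adds 4:
  {δ}  = {α, β, γ}ᶜ
  {α, γ}  = {β, δ}ᶜ
  {γ, δ}  = {α, β}ᶜ
  {α, β, δ}  = {α, β} ∪ {β, δ}
  |family| = 9
Pass 2: +3 →
  {γ}  = {α, β, δ}ᶜ
  {α, γ, δ}  = {γ, δ} ∪ {α, γ}
  {β, γ, δ}  = {γ, δ} ∪ {β, δ}
  |family| = 12
Pass 3 (2 new):
  {α}  = {β, γ, δ}ᶜ
  {β}  = {α, γ, δ}ᶜ
  |family| = 14
Pass 4 (2 new):
  {α, δ}  = {δ} ∪ {α}
  {β, γ}  = {γ} ∪ {β}
  |family| = 16
Pass 5: stable.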